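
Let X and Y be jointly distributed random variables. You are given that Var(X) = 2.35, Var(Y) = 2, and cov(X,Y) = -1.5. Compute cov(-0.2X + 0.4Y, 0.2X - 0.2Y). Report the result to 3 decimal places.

-0.434

cov(-0.2X + 0.4Y, 0.2X - 0.2Y) = (-0.2)(0.2)Var(X) + (0.4)(-0.2)Var(Y) + [(-0.2)(-0.2) + (0.4)(0.2)]cov(X,Y)
= -0.04·2.35 + -0.08·2 + 0.12·-1.5 = -0.434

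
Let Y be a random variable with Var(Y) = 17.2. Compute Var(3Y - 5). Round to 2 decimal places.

Var(3Y - 5) = (3)²·Var(Y) = 9·17.2 = 154.8

154.80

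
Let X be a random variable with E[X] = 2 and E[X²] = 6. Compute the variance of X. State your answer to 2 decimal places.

Var(X) = 6 − (2)² = 2

2.00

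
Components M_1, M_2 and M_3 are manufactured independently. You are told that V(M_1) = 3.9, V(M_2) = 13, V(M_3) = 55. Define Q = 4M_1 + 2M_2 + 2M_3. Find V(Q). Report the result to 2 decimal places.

By independence, V(Q) = (4)²V(M_1) + (2)²V(M_2) + (2)²V(M_3)
= (4)²·3.9 + (2)²·13 + (2)²·55 = 334.4

334.40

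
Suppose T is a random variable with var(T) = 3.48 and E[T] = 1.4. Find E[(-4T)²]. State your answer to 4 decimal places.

87.0400

E[-4T] = -4·1.4 = -5.6
var(-4T) = (-4)²·3.48 = 55.68
E[(-4T)²] = var((-4T)) + (E[(-4T)])² = 55.68 + (-5.6)² = 87.04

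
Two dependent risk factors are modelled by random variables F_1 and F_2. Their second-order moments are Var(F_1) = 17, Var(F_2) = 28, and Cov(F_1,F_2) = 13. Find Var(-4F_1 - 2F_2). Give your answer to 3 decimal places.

Var(-4F_1 - 2F_2) = (-4)²·Var(F_1) + (-2)²·Var(F_2) + 2·(-4)·(-2)·Cov(F_1,F_2)
= 16·17 + 4·28 + 16·13 = 592

592.000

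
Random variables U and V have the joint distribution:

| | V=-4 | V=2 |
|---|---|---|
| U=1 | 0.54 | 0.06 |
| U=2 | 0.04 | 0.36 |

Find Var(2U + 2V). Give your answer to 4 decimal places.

45.2544

E[U] = 1.4,  E[V] = -1.48,  E[UV] = -0.92
Var(U) = 2.2 − (1.4)² = 0.24;  Var(V) = 10.96 − (-1.48)² = 8.7696
cov(U,V) = -0.92 − (1.4)(-1.48) = 1.152
Var(2U + 2V) = (2)²·0.24 + (2)²·8.7696 + 2·(2)·(2)·1.152 = 45.2544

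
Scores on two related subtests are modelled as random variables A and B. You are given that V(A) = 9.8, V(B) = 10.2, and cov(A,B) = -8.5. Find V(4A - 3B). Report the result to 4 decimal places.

452.6000

V(4A - 3B) = (4)²·V(A) + (-3)²·V(B) + 2·(4)·(-3)·cov(A,B)
= 16·9.8 + 9·10.2 + -24·-8.5 = 452.6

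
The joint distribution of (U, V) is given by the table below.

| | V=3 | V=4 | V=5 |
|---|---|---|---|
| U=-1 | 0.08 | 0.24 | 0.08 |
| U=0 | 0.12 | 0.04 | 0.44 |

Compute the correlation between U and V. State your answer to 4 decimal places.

E[U] = -0.4,  E[V] = 4.32
E[UV] = -1.6
Cov(U,V) = E[UV] − E[U]E[V] = -1.6 − (-0.4)(4.32) = 0.128
Var(U) = 0.24,  Var(V) = 0.6176
ρ = 0.128 / √(0.24·0.6176) ≈ 0.3325

0.3325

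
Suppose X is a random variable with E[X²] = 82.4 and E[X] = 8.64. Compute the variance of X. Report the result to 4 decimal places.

7.7504

Var(X) = 82.4 − (8.64)² = 7.7504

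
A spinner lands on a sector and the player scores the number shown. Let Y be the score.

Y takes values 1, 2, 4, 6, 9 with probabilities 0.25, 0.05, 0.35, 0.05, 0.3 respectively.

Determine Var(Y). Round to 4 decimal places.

9.5875

E[Y] = (1)(0.25) + (2)(0.05) + (4)(0.35) + (6)(0.05) + (9)(0.3) = 4.75
E[Y²] = (1)²(0.25) + (2)²(0.05) + (4)²(0.35) + (6)²(0.05) + (9)²(0.3) = 32.15
Var(Y) = E[Y²] − (E[Y])² = 32.15 − (4.75)² = 9.5875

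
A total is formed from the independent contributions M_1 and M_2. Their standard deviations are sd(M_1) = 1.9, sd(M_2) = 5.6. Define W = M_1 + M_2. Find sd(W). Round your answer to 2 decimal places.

var(M_1) = 3.61, var(M_2) = 31.36
By independence, var(W) = (1)²var(M_1) + (1)²var(M_2)
= (1)²·3.61 + (1)²·31.36 = 34.97
sd(W) = √34.97 ≈ 5.91

5.91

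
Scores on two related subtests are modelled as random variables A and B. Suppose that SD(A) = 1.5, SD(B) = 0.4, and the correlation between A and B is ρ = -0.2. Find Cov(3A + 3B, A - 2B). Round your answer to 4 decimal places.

Var(A) = (1.5)² = 2.25;  Var(B) = (0.4)² = 0.16
Cov(A,B) = ρ·SD(A)·SD(B) = -0.2·1.5·0.4 = -0.12
Cov(3A + 3B, A - 2B) = (3)(1)Var(A) + (3)(-2)Var(B) + [(3)(-2) + (3)(1)]Cov(A,B)
= 3·2.25 + -6·0.16 + -3·-0.12 = 6.15

6.1500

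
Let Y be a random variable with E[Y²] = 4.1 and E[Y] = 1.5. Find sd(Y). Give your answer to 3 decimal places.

1.360

var(Y) = 4.1 − (1.5)² = 1.85
sd(Y) = √1.85 ≈ 1.360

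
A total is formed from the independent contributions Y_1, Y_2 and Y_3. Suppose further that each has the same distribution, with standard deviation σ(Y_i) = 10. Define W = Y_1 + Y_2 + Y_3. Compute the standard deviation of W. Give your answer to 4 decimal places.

V(Y_i) = (10)² = 100
By independence, V(W) = (1)²V(Y_1) + (1)²V(Y_2) + (1)²V(Y_3)
= (1)²·100 + (1)²·100 + (1)²·100 = 300
σ(W) = √300 ≈ 17.3205

17.3205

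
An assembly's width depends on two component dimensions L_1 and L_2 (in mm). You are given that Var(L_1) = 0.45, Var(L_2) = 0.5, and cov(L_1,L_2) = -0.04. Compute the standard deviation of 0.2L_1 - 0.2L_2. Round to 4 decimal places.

0.2030

Var(0.2L_1 - 0.2L_2) = (0.2)²·Var(L_1) + (-0.2)²·Var(L_2) + 2·(0.2)·(-0.2)·cov(L_1,L_2)
= 0.04·0.45 + 0.04·0.5 + -0.08·-0.04 = 0.0412
σ(0.2L_1 - 0.2L_2) = √0.0412 ≈ 0.2030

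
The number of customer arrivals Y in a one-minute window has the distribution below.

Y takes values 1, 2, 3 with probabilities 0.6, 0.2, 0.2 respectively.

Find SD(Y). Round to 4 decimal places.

E[Y] = (1)(0.6) + (2)(0.2) + (3)(0.2) = 1.6
E[Y²] = (1)²(0.6) + (2)²(0.2) + (3)²(0.2) = 3.2
Var(Y) = E[Y²] − (E[Y])² = 3.2 − (1.6)² = 0.64
SD(Y) = √0.64 ≈ 0.8000

0.8000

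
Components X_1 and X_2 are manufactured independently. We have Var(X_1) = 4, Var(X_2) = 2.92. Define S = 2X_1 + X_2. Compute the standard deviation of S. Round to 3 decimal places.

By independence, Var(S) = (2)²Var(X_1) + (1)²Var(X_2)
= (2)²·4 + (1)²·2.92 = 18.92
sd(S) = √18.92 ≈ 4.350

4.350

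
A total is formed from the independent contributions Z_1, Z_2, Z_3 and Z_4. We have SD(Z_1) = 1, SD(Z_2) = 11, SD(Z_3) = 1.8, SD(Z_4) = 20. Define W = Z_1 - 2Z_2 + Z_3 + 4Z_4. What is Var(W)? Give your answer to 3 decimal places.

Var(Z_1) = 1, Var(Z_2) = 121, Var(Z_3) = 3.24, Var(Z_4) = 400
By independence, Var(W) = (1)²Var(Z_1) + (-2)²Var(Z_2) + (1)²Var(Z_3) + (4)²Var(Z_4)
= (1)²·1 + (-2)²·121 + (1)²·3.24 + (4)²·400 = 6888.24

6888.240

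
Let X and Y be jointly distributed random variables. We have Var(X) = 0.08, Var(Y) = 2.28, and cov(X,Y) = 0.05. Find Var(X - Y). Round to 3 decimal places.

2.260

Var(X - Y) = (1)²·Var(X) + (-1)²·Var(Y) + 2·(1)·(-1)·cov(X,Y)
= 1·0.08 + 1·2.28 + -2·0.05 = 2.26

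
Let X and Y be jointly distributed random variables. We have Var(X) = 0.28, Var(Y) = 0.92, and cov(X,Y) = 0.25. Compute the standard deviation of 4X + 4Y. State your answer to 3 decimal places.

5.215

Var(4X + 4Y) = (4)²·Var(X) + (4)²·Var(Y) + 2·(4)·(4)·cov(X,Y)
= 16·0.28 + 16·0.92 + 32·0.25 = 27.2
SD(4X + 4Y) = √27.2 ≈ 5.215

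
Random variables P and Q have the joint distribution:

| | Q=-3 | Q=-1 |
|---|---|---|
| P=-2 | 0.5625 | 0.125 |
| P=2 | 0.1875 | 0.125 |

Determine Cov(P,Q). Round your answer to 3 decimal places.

0.375

E[P] = -0.75,  E[Q] = -2.5
E[PQ] = 2.25
Cov(P,Q) = E[PQ] − E[P]E[Q] = 2.25 − (-0.75)(-2.5) = 0.375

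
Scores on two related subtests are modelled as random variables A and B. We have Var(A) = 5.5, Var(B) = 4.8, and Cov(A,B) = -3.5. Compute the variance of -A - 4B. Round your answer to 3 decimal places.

Var(-A - 4B) = (-1)²·Var(A) + (-4)²·Var(B) + 2·(-1)·(-4)·Cov(A,B)
= 1·5.5 + 16·4.8 + 8·-3.5 = 54.3

54.300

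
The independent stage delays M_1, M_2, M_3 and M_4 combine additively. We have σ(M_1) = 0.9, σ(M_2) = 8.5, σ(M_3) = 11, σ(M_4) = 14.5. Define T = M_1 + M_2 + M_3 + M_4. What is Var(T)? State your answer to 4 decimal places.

Var(M_1) = 0.81, Var(M_2) = 72.25, Var(M_3) = 121, Var(M_4) = 210.25
By independence, Var(T) = (1)²Var(M_1) + (1)²Var(M_2) + (1)²Var(M_3) + (1)²Var(M_4)
= (1)²·0.81 + (1)²·72.25 + (1)²·121 + (1)²·210.25 = 404.31

404.3100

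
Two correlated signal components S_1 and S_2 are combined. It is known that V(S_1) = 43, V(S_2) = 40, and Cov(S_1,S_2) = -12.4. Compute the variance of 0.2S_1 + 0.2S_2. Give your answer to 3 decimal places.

V(0.2S_1 + 0.2S_2) = (0.2)²·V(S_1) + (0.2)²·V(S_2) + 2·(0.2)·(0.2)·Cov(S_1,S_2)
= 0.04·43 + 0.04·40 + 0.08·-12.4 = 2.328

2.328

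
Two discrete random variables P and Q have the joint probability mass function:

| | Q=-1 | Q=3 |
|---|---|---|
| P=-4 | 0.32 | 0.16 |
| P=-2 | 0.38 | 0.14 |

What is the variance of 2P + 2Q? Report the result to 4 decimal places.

16.4096

E[P] = -2.96,  E[Q] = 0.2,  E[PQ] = -0.72
Var(P) = 9.76 − (-2.96)² = 0.9984;  Var(Q) = 3.4 − (0.2)² = 3.36
Cov(P,Q) = -0.72 − (-2.96)(0.2) = -0.128
Var(2P + 2Q) = (2)²·0.9984 + (2)²·3.36 + 2·(2)·(2)·-0.128 = 16.4096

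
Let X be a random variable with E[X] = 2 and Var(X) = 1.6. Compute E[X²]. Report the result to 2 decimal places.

E[X²] = Var(X) + (E[X])² = 1.6 + (2)² = 5.6

5.60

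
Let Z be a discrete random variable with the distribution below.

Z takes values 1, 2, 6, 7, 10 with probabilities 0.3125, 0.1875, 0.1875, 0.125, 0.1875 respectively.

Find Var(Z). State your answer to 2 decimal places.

11.87

E[Z] = (1)(0.3125) + (2)(0.1875) + (6)(0.1875) + (7)(0.125) + (10)(0.1875) = 4.5625
E[Z²] = (1)²(0.3125) + (2)²(0.1875) + (6)²(0.1875) + (7)²(0.125) + (10)²(0.1875) = 32.6875
Var(Z) = E[Z²] − (E[Z])² = 32.6875 − (4.5625)² = 11.87109375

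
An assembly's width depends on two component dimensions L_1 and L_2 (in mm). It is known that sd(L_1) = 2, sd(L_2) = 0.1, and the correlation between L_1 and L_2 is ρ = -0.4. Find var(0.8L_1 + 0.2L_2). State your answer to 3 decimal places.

2.535

var(L_1) = (2)² = 4;  var(L_2) = (0.1)² = 0.01
Cov(L_1,L_2) = ρ·sd(L_1)·sd(L_2) = -0.4·2·0.1 = -0.08
var(0.8L_1 + 0.2L_2) = (0.8)²·var(L_1) + (0.2)²·var(L_2) + 2·(0.8)·(0.2)·Cov(L_1,L_2)
= 0.64·4 + 0.04·0.01 + 0.32·-0.08 = 2.5348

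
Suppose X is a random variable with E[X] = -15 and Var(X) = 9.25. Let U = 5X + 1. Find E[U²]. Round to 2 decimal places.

5707.25

E[5X + 1] = 5·-15 + 1 = -74
Var(5X + 1) = (5)²·9.25 = 231.25
E[U²] = Var(U) + (E[U])² = 231.25 + (-74)² = 5707.25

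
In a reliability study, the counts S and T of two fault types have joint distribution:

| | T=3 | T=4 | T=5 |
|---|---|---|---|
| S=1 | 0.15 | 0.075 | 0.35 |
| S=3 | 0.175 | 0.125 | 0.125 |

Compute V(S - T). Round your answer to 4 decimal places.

E[S] = 1.85,  E[T] = 4.15,  E[ST] = 7.45
V(S) = 4.4 − (1.85)² = 0.9775;  V(T) = 18 − (4.15)² = 0.7775
Cov(S,T) = 7.45 − (1.85)(4.15) = -0.2275
V(S - T) = (1)²·0.9775 + (-1)²·0.7775 + 2·(1)·(-1)·-0.2275 = 2.21

2.2100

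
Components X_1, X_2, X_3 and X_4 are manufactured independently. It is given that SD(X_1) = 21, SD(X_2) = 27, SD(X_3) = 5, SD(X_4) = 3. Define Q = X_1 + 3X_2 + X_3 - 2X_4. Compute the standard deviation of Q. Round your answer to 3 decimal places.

84.042

var(X_1) = 441, var(X_2) = 729, var(X_3) = 25, var(X_4) = 9
By independence, var(Q) = (1)²var(X_1) + (3)²var(X_2) + (1)²var(X_3) + (-2)²var(X_4)
= (1)²·441 + (3)²·729 + (1)²·25 + (-2)²·9 = 7063
SD(Q) = √7063 ≈ 84.042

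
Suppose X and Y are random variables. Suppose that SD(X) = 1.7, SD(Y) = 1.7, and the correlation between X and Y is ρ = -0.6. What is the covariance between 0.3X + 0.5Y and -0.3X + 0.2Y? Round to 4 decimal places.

V(X) = (1.7)² = 2.89;  V(Y) = (1.7)² = 2.89
Cov(X,Y) = ρ·SD(X)·SD(Y) = -0.6·1.7·1.7 = -1.734
Cov(0.3X + 0.5Y, -0.3X + 0.2Y) = (0.3)(-0.3)V(X) + (0.5)(0.2)V(Y) + [(0.3)(0.2) + (0.5)(-0.3)]Cov(X,Y)
= -0.09·2.89 + 0.1·2.89 + -0.09·-1.734 = 0.18496

0.1850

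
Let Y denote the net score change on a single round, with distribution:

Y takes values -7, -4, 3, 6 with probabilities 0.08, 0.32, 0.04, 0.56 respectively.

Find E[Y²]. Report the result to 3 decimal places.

E[Y²] = (-7)²(0.08) + (-4)²(0.32) + (3)²(0.04) + (6)²(0.56) = 29.56

29.560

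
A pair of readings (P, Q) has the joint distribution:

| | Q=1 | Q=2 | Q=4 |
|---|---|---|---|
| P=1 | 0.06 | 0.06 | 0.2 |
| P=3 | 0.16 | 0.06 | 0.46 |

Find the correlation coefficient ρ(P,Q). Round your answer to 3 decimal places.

E[P] = 2.36,  E[Q] = 3.1
E[PQ] = 7.34
cov(P,Q) = E[PQ] − E[P]E[Q] = 7.34 − (2.36)(3.1) = 0.024
var(P) = 0.8704,  var(Q) = 1.65
ρ = 0.024 / √(0.8704·1.65) ≈ 0.020

0.020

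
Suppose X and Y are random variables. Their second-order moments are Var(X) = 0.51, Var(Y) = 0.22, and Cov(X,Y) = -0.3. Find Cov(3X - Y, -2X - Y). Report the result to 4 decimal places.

Cov(3X - Y, -2X - Y) = (3)(-2)Var(X) + (-1)(-1)Var(Y) + [(3)(-1) + (-1)(-2)]Cov(X,Y)
= -6·0.51 + 1·0.22 + -1·-0.3 = -2.54

-2.5400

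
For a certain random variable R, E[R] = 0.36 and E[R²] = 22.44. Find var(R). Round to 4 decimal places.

var(R) = 22.44 − (0.36)² = 22.3104

22.3104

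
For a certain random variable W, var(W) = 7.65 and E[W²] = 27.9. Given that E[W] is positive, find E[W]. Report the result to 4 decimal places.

4.5000

(E[W])² = E[W²] − var(W) = 27.9 − 7.65 = 20.25
E[W] = √20.25 = 4.5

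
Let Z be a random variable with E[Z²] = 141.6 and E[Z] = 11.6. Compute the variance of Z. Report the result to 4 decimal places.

7.0400

Var(Z) = 141.6 − (11.6)² = 7.04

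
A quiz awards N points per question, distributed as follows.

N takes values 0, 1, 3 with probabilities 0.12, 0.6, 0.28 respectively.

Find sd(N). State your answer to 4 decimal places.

1.0229

E[N] = (0)(0.12) + (1)(0.6) + (3)(0.28) = 1.44
E[N²] = (0)²(0.12) + (1)²(0.6) + (3)²(0.28) = 3.12
var(N) = E[N²] − (E[N])² = 3.12 − (1.44)² = 1.0464
sd(N) = √1.0464 ≈ 1.0229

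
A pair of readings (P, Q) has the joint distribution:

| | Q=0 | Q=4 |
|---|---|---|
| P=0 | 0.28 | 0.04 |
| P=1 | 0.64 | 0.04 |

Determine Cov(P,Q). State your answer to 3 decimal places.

E[P] = 0.68,  E[Q] = 0.32
E[PQ] = 0.16
Cov(P,Q) = E[PQ] − E[P]E[Q] = 0.16 − (0.68)(0.32) = -0.0576

-0.058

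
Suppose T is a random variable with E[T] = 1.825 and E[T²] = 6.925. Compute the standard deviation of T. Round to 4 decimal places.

Var(T) = 6.925 − (1.825)² = 3.594375
σ(T) = √3.594375 ≈ 1.8959

1.8959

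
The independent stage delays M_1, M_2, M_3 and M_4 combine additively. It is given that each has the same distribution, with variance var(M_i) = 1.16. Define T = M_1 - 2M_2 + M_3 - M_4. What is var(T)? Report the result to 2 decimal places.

By independence, var(T) = (1)²var(M_1) + (-2)²var(M_2) + (1)²var(M_3) + (-1)²var(M_4)
= (1)²·1.16 + (-2)²·1.16 + (1)²·1.16 + (-1)²·1.16 = 8.12

8.12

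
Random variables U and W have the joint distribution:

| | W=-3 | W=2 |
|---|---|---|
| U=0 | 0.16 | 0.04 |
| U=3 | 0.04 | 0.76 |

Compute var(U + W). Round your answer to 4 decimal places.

E[U] = 2.4,  E[W] = 1,  E[UW] = 4.2
var(U) = 7.2 − (2.4)² = 1.44;  var(W) = 5 − (1)² = 4
Cov(U,W) = 4.2 − (2.4)(1) = 1.8
var(U + W) = (1)²·1.44 + (1)²·4 + 2·(1)·(1)·1.8 = 9.04

9.0400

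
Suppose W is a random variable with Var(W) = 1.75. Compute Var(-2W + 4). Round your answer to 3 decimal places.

Var(-2W + 4) = (-2)²·Var(W) = 4·1.75 = 7

7.000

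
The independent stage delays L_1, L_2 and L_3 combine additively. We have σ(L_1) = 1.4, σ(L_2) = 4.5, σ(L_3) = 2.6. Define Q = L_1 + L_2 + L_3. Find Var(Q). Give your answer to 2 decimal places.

28.97

Var(L_1) = 1.96, Var(L_2) = 20.25, Var(L_3) = 6.76
By independence, Var(Q) = (1)²Var(L_1) + (1)²Var(L_2) + (1)²Var(L_3)
= (1)²·1.96 + (1)²·20.25 + (1)²·6.76 = 28.97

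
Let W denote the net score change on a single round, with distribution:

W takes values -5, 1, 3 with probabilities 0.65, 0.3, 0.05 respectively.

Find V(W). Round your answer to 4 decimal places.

E[W] = (-5)(0.65) + (1)(0.3) + (3)(0.05) = -2.8
E[W²] = (-5)²(0.65) + (1)²(0.3) + (3)²(0.05) = 17
V(W) = E[W²] − (E[W])² = 17 − (-2.8)² = 9.16

9.1600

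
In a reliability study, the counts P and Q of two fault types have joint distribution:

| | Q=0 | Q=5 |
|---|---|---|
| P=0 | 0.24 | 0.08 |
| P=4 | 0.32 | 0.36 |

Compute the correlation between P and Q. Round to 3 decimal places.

0.263

E[P] = 2.72,  E[Q] = 2.2
E[PQ] = 7.2
cov(P,Q) = E[PQ] − E[P]E[Q] = 7.2 − (2.72)(2.2) = 1.216
V(P) = 3.4816,  V(Q) = 6.16
ρ = 1.216 / √(3.4816·6.16) ≈ 0.263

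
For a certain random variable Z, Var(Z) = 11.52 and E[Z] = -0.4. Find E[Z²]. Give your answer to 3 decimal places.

E[Z²] = Var(Z) + (E[Z])² = 11.52 + (-0.4)² = 11.68

11.680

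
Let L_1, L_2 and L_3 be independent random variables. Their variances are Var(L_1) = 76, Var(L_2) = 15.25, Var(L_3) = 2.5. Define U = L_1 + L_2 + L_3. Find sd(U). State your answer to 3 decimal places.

By independence, Var(U) = (1)²Var(L_1) + (1)²Var(L_2) + (1)²Var(L_3)
= (1)²·76 + (1)²·15.25 + (1)²·2.5 = 93.75
sd(U) = √93.75 ≈ 9.682

9.682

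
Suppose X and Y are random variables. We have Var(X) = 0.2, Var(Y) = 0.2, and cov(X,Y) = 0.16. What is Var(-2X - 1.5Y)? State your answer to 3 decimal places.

2.210

Var(-2X - 1.5Y) = (-2)²·Var(X) + (-1.5)²·Var(Y) + 2·(-2)·(-1.5)·cov(X,Y)
= 4·0.2 + 2.25·0.2 + 6·0.16 = 2.21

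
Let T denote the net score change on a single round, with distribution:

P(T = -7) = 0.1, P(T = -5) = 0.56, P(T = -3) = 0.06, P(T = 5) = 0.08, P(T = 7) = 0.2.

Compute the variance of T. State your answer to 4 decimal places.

27.7056

E[T] = (-7)(0.1) + (-5)(0.56) + (-3)(0.06) + (5)(0.08) + (7)(0.2) = -1.88
E[T²] = (-7)²(0.1) + (-5)²(0.56) + (-3)²(0.06) + (5)²(0.08) + (7)²(0.2) = 31.24
V(T) = E[T²] − (E[T])² = 31.24 − (-1.88)² = 27.7056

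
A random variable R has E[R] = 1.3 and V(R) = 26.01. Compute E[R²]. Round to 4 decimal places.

27.7000

E[R²] = V(R) + (E[R])² = 26.01 + (1.3)² = 27.7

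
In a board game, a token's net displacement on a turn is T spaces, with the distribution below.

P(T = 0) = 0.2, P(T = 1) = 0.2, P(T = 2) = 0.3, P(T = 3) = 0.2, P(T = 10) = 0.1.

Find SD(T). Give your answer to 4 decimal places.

2.7276

E[T] = (0)(0.2) + (1)(0.2) + (2)(0.3) + (3)(0.2) + (10)(0.1) = 2.4
E[T²] = (0)²(0.2) + (1)²(0.2) + (2)²(0.3) + (3)²(0.2) + (10)²(0.1) = 13.2
Var(T) = E[T²] − (E[T])² = 13.2 − (2.4)² = 7.44
SD(T) = √7.44 ≈ 2.7276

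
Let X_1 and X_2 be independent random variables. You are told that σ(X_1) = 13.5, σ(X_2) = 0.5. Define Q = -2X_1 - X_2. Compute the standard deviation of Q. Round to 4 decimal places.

Var(X_1) = 182.25, Var(X_2) = 0.25
By independence, Var(Q) = (-2)²Var(X_1) + (-1)²Var(X_2)
= (-2)²·182.25 + (-1)²·0.25 = 729.25
σ(Q) = √729.25 ≈ 27.0046

27.0046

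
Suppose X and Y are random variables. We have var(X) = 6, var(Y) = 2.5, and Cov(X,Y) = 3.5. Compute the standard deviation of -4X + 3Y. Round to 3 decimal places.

var(-4X + 3Y) = (-4)²·var(X) + (3)²·var(Y) + 2·(-4)·(3)·Cov(X,Y)
= 16·6 + 9·2.5 + -24·3.5 = 34.5
SD(-4X + 3Y) = √34.5 ≈ 5.874

5.874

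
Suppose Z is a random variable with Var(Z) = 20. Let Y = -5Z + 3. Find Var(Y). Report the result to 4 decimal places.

500.0000

Var(-5Z + 3) = (-5)²·Var(Z) = 25·20 = 500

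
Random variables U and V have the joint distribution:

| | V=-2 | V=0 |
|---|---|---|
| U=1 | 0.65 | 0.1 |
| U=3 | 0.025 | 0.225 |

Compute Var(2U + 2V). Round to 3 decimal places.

E[U] = 1.5,  E[V] = -1.35,  E[UV] = -1.45
Var(U) = 3 − (1.5)² = 0.75;  Var(V) = 2.7 − (-1.35)² = 0.8775
cov(U,V) = -1.45 − (1.5)(-1.35) = 0.575
Var(2U + 2V) = (2)²·0.75 + (2)²·0.8775 + 2·(2)·(2)·0.575 = 11.11

11.110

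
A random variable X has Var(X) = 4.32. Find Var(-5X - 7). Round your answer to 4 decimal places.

Var(-5X - 7) = (-5)²·Var(X) = 25·4.32 = 108

108.0000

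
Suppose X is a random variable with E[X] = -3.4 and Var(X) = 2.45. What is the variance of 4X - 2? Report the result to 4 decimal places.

39.2000

Var(4X - 2) = (4)²·Var(X) = 16·2.45 = 39.2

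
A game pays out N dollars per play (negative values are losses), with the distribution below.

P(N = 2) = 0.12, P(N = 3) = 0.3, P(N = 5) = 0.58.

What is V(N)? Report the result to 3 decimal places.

1.358

E[N] = (2)(0.12) + (3)(0.3) + (5)(0.58) = 4.04
E[N²] = (2)²(0.12) + (3)²(0.3) + (5)²(0.58) = 17.68
V(N) = E[N²] − (E[N])² = 17.68 − (4.04)² = 1.3584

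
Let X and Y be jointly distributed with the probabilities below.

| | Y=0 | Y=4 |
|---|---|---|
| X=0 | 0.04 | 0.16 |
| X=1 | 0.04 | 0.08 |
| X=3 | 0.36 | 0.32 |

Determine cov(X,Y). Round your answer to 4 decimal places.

-0.6784

E[X] = 2.16,  E[Y] = 2.24
E[XY] = 4.16
cov(X,Y) = E[XY] − E[X]E[Y] = 4.16 − (2.16)(2.24) = -0.6784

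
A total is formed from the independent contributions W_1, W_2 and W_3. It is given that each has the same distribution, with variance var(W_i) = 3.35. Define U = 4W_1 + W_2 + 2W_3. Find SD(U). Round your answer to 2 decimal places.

8.39

By independence, var(U) = (4)²var(W_1) + (1)²var(W_2) + (2)²var(W_3)
= (4)²·3.35 + (1)²·3.35 + (2)²·3.35 = 70.35
SD(U) = √70.35 ≈ 8.39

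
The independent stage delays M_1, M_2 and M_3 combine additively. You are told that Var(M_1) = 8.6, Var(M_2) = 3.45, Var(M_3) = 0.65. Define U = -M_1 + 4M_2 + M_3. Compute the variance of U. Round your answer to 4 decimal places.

By independence, Var(U) = (-1)²Var(M_1) + (4)²Var(M_2) + (1)²Var(M_3)
= (-1)²·8.6 + (4)²·3.45 + (1)²·0.65 = 64.45

64.4500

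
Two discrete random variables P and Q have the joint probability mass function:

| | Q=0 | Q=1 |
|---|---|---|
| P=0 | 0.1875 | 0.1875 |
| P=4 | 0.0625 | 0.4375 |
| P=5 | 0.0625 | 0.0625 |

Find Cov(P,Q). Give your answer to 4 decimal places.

E[P] = 2.625,  E[Q] = 0.6875
E[PQ] = 2.0625
Cov(P,Q) = E[PQ] − E[P]E[Q] = 2.0625 − (2.625)(0.6875) = 0.2578125

0.2578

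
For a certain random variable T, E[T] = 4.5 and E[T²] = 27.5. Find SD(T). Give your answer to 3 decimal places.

2.693

Var(T) = 27.5 − (4.5)² = 7.25
SD(T) = √7.25 ≈ 2.693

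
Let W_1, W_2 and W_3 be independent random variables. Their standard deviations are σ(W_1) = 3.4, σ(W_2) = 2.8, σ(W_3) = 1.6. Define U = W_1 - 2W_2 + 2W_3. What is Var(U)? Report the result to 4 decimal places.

Var(W_1) = 11.56, Var(W_2) = 7.84, Var(W_3) = 2.56
By independence, Var(U) = (1)²Var(W_1) + (-2)²Var(W_2) + (2)²Var(W_3)
= (1)²·11.56 + (-2)²·7.84 + (2)²·2.56 = 53.16

53.1600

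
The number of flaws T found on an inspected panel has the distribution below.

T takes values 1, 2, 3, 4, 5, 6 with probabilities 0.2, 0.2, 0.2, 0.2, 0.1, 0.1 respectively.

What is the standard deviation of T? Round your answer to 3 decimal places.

1.578

E[T] = (1)(0.2) + (2)(0.2) + (3)(0.2) + (4)(0.2) + (5)(0.1) + (6)(0.1) = 3.1
E[T²] = (1)²(0.2) + (2)²(0.2) + (3)²(0.2) + (4)²(0.2) + (5)²(0.1) + (6)²(0.1) = 12.1
Var(T) = E[T²] − (E[T])² = 12.1 − (3.1)² = 2.49
SD(T) = √2.49 ≈ 1.578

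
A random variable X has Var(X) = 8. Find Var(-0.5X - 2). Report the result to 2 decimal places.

2.00

Var(-0.5X - 2) = (-0.5)²·Var(X) = 0.25·8 = 2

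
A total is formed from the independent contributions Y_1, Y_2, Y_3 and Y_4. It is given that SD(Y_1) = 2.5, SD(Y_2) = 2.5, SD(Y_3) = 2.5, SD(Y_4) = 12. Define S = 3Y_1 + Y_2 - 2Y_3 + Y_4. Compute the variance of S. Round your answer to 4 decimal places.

231.5000

var(Y_1) = 6.25, var(Y_2) = 6.25, var(Y_3) = 6.25, var(Y_4) = 144
By independence, var(S) = (3)²var(Y_1) + (1)²var(Y_2) + (-2)²var(Y_3) + (1)²var(Y_4)
= (3)²·6.25 + (1)²·6.25 + (-2)²·6.25 + (1)²·144 = 231.5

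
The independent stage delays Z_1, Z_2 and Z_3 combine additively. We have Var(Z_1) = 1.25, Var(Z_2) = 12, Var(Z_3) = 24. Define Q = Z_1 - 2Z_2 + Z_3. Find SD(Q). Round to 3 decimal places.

By independence, Var(Q) = (1)²Var(Z_1) + (-2)²Var(Z_2) + (1)²Var(Z_3)
= (1)²·1.25 + (-2)²·12 + (1)²·24 = 73.25
SD(Q) = √73.25 ≈ 8.559

8.559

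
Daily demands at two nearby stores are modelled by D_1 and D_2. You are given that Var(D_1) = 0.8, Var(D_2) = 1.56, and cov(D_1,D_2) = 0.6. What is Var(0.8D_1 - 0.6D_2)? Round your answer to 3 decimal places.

Var(0.8D_1 - 0.6D_2) = (0.8)²·Var(D_1) + (-0.6)²·Var(D_2) + 2·(0.8)·(-0.6)·cov(D_1,D_2)
= 0.64·0.8 + 0.36·1.56 + -0.96·0.6 = 0.4976

0.498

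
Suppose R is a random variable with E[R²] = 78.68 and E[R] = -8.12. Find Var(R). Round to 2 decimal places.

Var(R) = 78.68 − (-8.12)² = 12.7456

12.75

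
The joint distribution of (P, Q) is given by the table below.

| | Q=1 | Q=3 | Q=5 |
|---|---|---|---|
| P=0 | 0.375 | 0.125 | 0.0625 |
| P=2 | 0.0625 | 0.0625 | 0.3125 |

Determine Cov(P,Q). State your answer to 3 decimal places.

1.109

E[P] = 0.875,  E[Q] = 2.875
E[PQ] = 3.625
Cov(P,Q) = E[PQ] − E[P]E[Q] = 3.625 − (0.875)(2.875) = 1.109375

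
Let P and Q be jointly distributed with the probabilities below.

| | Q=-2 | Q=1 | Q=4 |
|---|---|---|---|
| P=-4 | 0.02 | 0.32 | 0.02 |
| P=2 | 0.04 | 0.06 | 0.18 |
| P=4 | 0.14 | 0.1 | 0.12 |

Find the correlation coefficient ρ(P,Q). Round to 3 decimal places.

E[P] = 0.56,  E[Q] = 1.36
E[PQ] = 1.16
Cov(P,Q) = E[PQ] − E[P]E[Q] = 1.16 − (0.56)(1.36) = 0.3984
V(P) = 12.3264,  V(Q) = 4.5504
ρ = 0.3984 / √(12.3264·4.5504) ≈ 0.053

0.053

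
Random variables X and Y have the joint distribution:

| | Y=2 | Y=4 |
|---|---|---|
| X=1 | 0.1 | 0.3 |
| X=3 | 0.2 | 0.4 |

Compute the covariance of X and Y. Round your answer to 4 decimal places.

-0.0800

E[X] = 2.2,  E[Y] = 3.4
E[XY] = 7.4
Cov(X,Y) = E[XY] − E[X]E[Y] = 7.4 − (2.2)(3.4) = -0.08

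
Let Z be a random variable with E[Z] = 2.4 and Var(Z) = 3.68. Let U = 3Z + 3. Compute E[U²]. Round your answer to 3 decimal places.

137.160

E[3Z + 3] = 3·2.4 + 3 = 10.2
Var(3Z + 3) = (3)²·3.68 = 33.12
E[U²] = Var(U) + (E[U])² = 33.12 + (10.2)² = 137.16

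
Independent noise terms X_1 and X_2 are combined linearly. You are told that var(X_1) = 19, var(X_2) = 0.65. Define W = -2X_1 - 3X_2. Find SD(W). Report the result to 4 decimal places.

9.0471

By independence, var(W) = (-2)²var(X_1) + (-3)²var(X_2)
= (-2)²·19 + (-3)²·0.65 = 81.85
SD(W) = √81.85 ≈ 9.0471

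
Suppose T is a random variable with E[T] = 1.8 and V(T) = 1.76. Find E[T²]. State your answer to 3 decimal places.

E[T²] = V(T) + (E[T])² = 1.76 + (1.8)² = 5

5.000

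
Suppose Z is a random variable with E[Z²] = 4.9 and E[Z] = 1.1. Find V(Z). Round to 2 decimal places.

V(Z) = 4.9 − (1.1)² = 3.69

3.69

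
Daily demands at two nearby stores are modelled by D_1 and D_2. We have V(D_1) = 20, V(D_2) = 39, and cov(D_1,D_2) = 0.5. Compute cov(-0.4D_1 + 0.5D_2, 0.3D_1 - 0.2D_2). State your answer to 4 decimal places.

cov(-0.4D_1 + 0.5D_2, 0.3D_1 - 0.2D_2) = (-0.4)(0.3)V(D_1) + (0.5)(-0.2)V(D_2) + [(-0.4)(-0.2) + (0.5)(0.3)]cov(D_1,D_2)
= -0.12·20 + -0.1·39 + 0.23·0.5 = -6.185

-6.1850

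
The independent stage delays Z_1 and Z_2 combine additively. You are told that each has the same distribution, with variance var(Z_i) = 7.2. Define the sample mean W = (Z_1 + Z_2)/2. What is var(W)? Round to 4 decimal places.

3.6000

By independence, var(W) = (0.5)²var(Z_1) + (0.5)²var(Z_2)
= (0.5)²·7.2 + (0.5)²·7.2 = 3.6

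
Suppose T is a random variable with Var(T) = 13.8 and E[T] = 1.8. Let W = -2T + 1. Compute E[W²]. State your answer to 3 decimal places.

E[-2T + 1] = -2·1.8 + 1 = -2.6
Var(-2T + 1) = (-2)²·13.8 = 55.2
E[W²] = Var(W) + (E[W])² = 55.2 + (-2.6)² = 61.96

61.960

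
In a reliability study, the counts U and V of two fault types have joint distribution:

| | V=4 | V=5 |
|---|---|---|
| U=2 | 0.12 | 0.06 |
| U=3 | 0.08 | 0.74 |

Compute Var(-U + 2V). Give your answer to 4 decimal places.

E[U] = 2.82,  E[V] = 4.8,  E[UV] = 13.62
Var(U) = 8.1 − (2.82)² = 0.1476;  Var(V) = 23.2 − (4.8)² = 0.16
Cov(U,V) = 13.62 − (2.82)(4.8) = 0.084
Var(-U + 2V) = (-1)²·0.1476 + (2)²·0.16 + 2·(-1)·(2)·0.084 = 0.4516

0.4516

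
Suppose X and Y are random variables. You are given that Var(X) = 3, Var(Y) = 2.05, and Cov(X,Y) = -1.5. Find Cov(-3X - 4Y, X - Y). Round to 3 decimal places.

0.700

Cov(-3X - 4Y, X - Y) = (-3)(1)Var(X) + (-4)(-1)Var(Y) + [(-3)(-1) + (-4)(1)]Cov(X,Y)
= -3·3 + 4·2.05 + -1·-1.5 = 0.7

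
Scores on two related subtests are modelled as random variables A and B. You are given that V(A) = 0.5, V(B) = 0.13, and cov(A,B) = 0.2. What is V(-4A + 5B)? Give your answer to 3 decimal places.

3.250

V(-4A + 5B) = (-4)²·V(A) + (5)²·V(B) + 2·(-4)·(5)·cov(A,B)
= 16·0.5 + 25·0.13 + -40·0.2 = 3.25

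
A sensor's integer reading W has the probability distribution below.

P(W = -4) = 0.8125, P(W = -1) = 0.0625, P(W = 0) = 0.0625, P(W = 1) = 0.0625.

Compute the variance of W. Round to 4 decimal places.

2.5625

E[W] = (-4)(0.8125) + (-1)(0.0625) + (0)(0.0625) + (1)(0.0625) = -3.25
E[W²] = (-4)²(0.8125) + (-1)²(0.0625) + (0)²(0.0625) + (1)²(0.0625) = 13.125
Var(W) = E[W²] − (E[W])² = 13.125 − (-3.25)² = 2.5625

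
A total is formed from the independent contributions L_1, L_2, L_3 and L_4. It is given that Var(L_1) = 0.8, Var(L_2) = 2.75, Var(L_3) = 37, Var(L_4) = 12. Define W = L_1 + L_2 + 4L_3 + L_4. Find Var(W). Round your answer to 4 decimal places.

607.5500

By independence, Var(W) = (1)²Var(L_1) + (1)²Var(L_2) + (4)²Var(L_3) + (1)²Var(L_4)
= (1)²·0.8 + (1)²·2.75 + (4)²·37 + (1)²·12 = 607.55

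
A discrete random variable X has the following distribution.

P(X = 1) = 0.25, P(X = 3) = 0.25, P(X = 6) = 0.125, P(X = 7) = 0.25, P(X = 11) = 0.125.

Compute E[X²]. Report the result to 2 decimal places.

E[X²] = (1)²(0.25) + (3)²(0.25) + (6)²(0.125) + (7)²(0.25) + (11)²(0.125) = 34.375

34.38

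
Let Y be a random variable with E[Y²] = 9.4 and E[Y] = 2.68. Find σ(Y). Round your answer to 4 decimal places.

1.4892

var(Y) = 9.4 − (2.68)² = 2.2176
σ(Y) = √2.2176 ≈ 1.4892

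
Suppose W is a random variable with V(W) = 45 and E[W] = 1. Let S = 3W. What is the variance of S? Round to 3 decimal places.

V(3W) = (3)²·V(W) = 9·45 = 405

405.000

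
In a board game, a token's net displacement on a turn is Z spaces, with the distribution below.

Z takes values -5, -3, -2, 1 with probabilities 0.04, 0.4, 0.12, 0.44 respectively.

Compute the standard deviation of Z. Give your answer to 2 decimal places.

2.02

E[Z] = (-5)(0.04) + (-3)(0.4) + (-2)(0.12) + (1)(0.44) = -1.2
E[Z²] = (-5)²(0.04) + (-3)²(0.4) + (-2)²(0.12) + (1)²(0.44) = 5.52
Var(Z) = E[Z²] − (E[Z])² = 5.52 − (-1.2)² = 4.08
σ(Z) = √4.08 ≈ 2.02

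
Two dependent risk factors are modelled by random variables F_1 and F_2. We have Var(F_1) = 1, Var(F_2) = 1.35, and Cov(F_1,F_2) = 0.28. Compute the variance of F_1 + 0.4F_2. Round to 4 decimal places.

Var(F_1 + 0.4F_2) = (1)²·Var(F_1) + (0.4)²·Var(F_2) + 2·(1)·(0.4)·Cov(F_1,F_2)
= 1·1 + 0.16·1.35 + 0.8·0.28 = 1.44

1.4400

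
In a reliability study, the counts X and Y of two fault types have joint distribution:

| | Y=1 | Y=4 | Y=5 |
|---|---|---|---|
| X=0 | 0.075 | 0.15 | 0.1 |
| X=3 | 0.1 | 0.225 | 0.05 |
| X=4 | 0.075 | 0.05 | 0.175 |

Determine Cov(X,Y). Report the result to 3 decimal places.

0.038

E[X] = 2.325,  E[Y] = 3.575
E[XY] = 8.35
Cov(X,Y) = E[XY] − E[X]E[Y] = 8.35 − (2.325)(3.575) = 0.038125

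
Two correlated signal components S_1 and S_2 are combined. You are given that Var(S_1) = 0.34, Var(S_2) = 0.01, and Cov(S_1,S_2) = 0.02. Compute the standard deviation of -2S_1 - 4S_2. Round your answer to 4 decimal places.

1.3565

Var(-2S_1 - 4S_2) = (-2)²·Var(S_1) + (-4)²·Var(S_2) + 2·(-2)·(-4)·Cov(S_1,S_2)
= 4·0.34 + 16·0.01 + 16·0.02 = 1.84
σ(-2S_1 - 4S_2) = √1.84 ≈ 1.3565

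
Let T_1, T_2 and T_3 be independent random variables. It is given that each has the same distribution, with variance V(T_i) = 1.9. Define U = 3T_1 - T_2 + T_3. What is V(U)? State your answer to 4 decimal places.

By independence, V(U) = (3)²V(T_1) + (-1)²V(T_2) + (1)²V(T_3)
= (3)²·1.9 + (-1)²·1.9 + (1)²·1.9 = 20.9

20.9000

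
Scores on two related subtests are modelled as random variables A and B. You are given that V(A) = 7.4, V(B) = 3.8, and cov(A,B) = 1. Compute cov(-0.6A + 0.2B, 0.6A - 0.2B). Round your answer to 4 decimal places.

cov(-0.6A + 0.2B, 0.6A - 0.2B) = (-0.6)(0.6)V(A) + (0.2)(-0.2)V(B) + [(-0.6)(-0.2) + (0.2)(0.6)]cov(A,B)
= -0.36·7.4 + -0.04·3.8 + 0.24·1 = -2.576

-2.5760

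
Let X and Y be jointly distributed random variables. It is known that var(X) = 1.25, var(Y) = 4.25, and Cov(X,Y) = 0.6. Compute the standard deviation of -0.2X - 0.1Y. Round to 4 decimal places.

var(-0.2X - 0.1Y) = (-0.2)²·var(X) + (-0.1)²·var(Y) + 2·(-0.2)·(-0.1)·Cov(X,Y)
= 0.04·1.25 + 0.01·4.25 + 0.04·0.6 = 0.1165
sd(-0.2X - 0.1Y) = √0.1165 ≈ 0.3413

0.3413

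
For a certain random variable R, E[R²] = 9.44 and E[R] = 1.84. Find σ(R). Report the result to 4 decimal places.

2.4606

V(R) = 9.44 − (1.84)² = 6.0544
σ(R) = √6.0544 ≈ 2.4606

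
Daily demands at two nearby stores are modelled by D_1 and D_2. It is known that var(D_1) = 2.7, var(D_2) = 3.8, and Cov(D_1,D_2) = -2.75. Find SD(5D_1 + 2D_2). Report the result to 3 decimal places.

var(5D_1 + 2D_2) = (5)²·var(D_1) + (2)²·var(D_2) + 2·(5)·(2)·Cov(D_1,D_2)
= 25·2.7 + 4·3.8 + 20·-2.75 = 27.7
SD(5D_1 + 2D_2) = √27.7 ≈ 5.263

5.263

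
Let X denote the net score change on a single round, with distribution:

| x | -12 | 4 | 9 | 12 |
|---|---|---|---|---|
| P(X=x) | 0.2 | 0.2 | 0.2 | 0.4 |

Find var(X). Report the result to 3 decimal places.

E[X] = (-12)(0.2) + (4)(0.2) + (9)(0.2) + (12)(0.4) = 5
E[X²] = (-12)²(0.2) + (4)²(0.2) + (9)²(0.2) + (12)²(0.4) = 105.8
var(X) = E[X²] − (E[X])² = 105.8 − (5)² = 80.8

80.800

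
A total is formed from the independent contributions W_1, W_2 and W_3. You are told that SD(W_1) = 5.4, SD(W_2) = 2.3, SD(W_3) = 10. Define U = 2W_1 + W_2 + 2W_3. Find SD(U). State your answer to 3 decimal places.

var(W_1) = 29.16, var(W_2) = 5.29, var(W_3) = 100
By independence, var(U) = (2)²var(W_1) + (1)²var(W_2) + (2)²var(W_3)
= (2)²·29.16 + (1)²·5.29 + (2)²·100 = 521.93
SD(U) = √521.93 ≈ 22.846

22.846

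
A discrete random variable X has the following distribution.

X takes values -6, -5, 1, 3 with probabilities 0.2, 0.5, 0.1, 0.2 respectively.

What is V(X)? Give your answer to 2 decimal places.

12.60

E[X] = (-6)(0.2) + (-5)(0.5) + (1)(0.1) + (3)(0.2) = -3
E[X²] = (-6)²(0.2) + (-5)²(0.5) + (1)²(0.1) + (3)²(0.2) = 21.6
V(X) = E[X²] − (E[X])² = 21.6 − (-3)² = 12.6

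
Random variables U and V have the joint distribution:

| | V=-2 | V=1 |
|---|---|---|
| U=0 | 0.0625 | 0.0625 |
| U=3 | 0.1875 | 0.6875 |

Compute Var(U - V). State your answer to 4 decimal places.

E[U] = 2.625,  E[V] = 0.25,  E[UV] = 0.9375
Var(U) = 7.875 − (2.625)² = 0.984375;  Var(V) = 1.75 − (0.25)² = 1.6875
Cov(U,V) = 0.9375 − (2.625)(0.25) = 0.28125
Var(U - V) = (1)²·0.984375 + (-1)²·1.6875 + 2·(1)·(-1)·0.28125 = 2.109375

2.1094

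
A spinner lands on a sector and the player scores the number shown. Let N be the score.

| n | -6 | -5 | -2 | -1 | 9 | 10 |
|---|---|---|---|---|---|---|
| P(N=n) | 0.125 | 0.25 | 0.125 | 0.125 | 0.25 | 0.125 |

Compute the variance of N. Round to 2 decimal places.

E[N] = (-6)(0.125) + (-5)(0.25) + (-2)(0.125) + (-1)(0.125) + (9)(0.25) + (10)(0.125) = 1.125
E[N²] = (-6)²(0.125) + (-5)²(0.25) + (-2)²(0.125) + (-1)²(0.125) + (9)²(0.25) + (10)²(0.125) = 44.125
var(N) = E[N²] − (E[N])² = 44.125 − (1.125)² = 42.859375

42.86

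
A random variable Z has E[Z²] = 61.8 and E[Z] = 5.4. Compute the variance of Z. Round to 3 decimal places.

V(Z) = 61.8 − (5.4)² = 32.64

32.640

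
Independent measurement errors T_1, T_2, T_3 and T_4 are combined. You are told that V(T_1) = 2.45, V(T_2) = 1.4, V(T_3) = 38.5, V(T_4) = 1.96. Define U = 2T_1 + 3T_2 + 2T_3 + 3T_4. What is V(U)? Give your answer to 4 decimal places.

194.0400

By independence, V(U) = (2)²V(T_1) + (3)²V(T_2) + (2)²V(T_3) + (3)²V(T_4)
= (2)²·2.45 + (3)²·1.4 + (2)²·38.5 + (3)²·1.96 = 194.04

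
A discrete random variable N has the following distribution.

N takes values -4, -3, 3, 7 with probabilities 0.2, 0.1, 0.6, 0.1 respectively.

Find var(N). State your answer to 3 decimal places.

E[N] = (-4)(0.2) + (-3)(0.1) + (3)(0.6) + (7)(0.1) = 1.4
E[N²] = (-4)²(0.2) + (-3)²(0.1) + (3)²(0.6) + (7)²(0.1) = 14.4
var(N) = E[N²] − (E[N])² = 14.4 − (1.4)² = 12.44

12.440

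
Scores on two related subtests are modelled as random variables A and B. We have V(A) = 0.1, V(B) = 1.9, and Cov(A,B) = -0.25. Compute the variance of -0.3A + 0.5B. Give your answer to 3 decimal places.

V(-0.3A + 0.5B) = (-0.3)²·V(A) + (0.5)²·V(B) + 2·(-0.3)·(0.5)·Cov(A,B)
= 0.09·0.1 + 0.25·1.9 + -0.3·-0.25 = 0.559

0.559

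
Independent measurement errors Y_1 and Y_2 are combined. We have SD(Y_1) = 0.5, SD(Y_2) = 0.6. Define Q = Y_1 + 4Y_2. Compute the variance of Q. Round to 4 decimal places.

6.0100

V(Y_1) = 0.25, V(Y_2) = 0.36
By independence, V(Q) = (1)²V(Y_1) + (4)²V(Y_2)
= (1)²·0.25 + (4)²·0.36 = 6.01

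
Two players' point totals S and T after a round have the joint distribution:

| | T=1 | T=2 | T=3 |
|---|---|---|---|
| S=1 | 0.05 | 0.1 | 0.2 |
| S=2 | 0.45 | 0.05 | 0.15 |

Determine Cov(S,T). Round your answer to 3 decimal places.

-0.203

E[S] = 1.65,  E[T] = 1.85
E[ST] = 2.85
Cov(S,T) = E[ST] − E[S]E[T] = 2.85 − (1.65)(1.85) = -0.2025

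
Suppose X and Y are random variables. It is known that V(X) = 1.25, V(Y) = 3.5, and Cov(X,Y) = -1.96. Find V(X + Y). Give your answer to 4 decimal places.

V(X + Y) = (1)²·V(X) + (1)²·V(Y) + 2·(1)·(1)·Cov(X,Y)
= 1·1.25 + 1·3.5 + 2·-1.96 = 0.83

0.8300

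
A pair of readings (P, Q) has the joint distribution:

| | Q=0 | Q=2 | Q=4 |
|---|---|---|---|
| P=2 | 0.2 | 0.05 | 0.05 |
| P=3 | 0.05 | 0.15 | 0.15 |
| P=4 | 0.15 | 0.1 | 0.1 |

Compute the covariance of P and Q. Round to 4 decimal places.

0.2100

E[P] = 3.05,  E[Q] = 1.8
E[PQ] = 5.7
Cov(P,Q) = E[PQ] − E[P]E[Q] = 5.7 − (3.05)(1.8) = 0.21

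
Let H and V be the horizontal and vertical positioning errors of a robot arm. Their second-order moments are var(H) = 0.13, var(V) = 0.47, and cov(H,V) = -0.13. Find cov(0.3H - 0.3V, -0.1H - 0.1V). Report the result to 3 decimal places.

cov(0.3H - 0.3V, -0.1H - 0.1V) = (0.3)(-0.1)var(H) + (-0.3)(-0.1)var(V) + [(0.3)(-0.1) + (-0.3)(-0.1)]cov(H,V)
= -0.03·0.13 + 0.03·0.47 + 0·-0.13 = 0.0102

0.010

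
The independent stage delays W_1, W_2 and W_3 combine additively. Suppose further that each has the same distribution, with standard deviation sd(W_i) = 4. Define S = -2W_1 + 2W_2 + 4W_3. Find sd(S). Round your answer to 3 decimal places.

19.596

Var(W_i) = (4)² = 16
By independence, Var(S) = (-2)²Var(W_1) + (2)²Var(W_2) + (4)²Var(W_3)
= (-2)²·16 + (2)²·16 + (4)²·16 = 384
sd(S) = √384 ≈ 19.596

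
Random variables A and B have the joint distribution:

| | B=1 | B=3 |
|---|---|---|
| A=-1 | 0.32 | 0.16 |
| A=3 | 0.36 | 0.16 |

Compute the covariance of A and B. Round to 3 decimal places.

-0.051

E[A] = 1.08,  E[B] = 1.64
E[AB] = 1.72
Cov(A,B) = E[AB] − E[A]E[B] = 1.72 − (1.08)(1.64) = -0.0512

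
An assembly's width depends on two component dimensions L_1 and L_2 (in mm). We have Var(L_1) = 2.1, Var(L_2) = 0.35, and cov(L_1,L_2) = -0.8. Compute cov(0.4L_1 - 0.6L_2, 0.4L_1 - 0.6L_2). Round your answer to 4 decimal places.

0.8460

cov(0.4L_1 - 0.6L_2, 0.4L_1 - 0.6L_2) = (0.4)(0.4)Var(L_1) + (-0.6)(-0.6)Var(L_2) + [(0.4)(-0.6) + (-0.6)(0.4)]cov(L_1,L_2)
= 0.16·2.1 + 0.36·0.35 + -0.48·-0.8 = 0.846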